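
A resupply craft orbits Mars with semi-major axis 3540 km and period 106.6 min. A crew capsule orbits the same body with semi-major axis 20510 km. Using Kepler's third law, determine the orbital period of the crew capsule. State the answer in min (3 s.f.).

Kepler's third law: T² ∝ a³, so T₂ = T₁ (a₂/a₁)^(3/2).
a₂/a₁ = 5.794, (a₂/a₁)^(3/2) = 13.95.
T₂ = 106.6 × 13.95 = 1487 min.

T₂ ≈ 1490 min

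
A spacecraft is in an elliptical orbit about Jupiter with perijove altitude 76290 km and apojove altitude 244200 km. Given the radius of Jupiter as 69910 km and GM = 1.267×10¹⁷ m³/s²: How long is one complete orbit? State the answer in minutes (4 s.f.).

r_p = 69910 + 76290 = 146200 km = 1.4620×10⁸ m.
r_a = 69910 + 244200 = 314110 km = 3.1411×10⁸ m.
Semi-major axis a = (r_p + r_a)/2 = (1.4620×10⁵ + 3.1411×10⁵)/2 = 2.3016×10⁵ km = 2.302×10⁸ m.
By Kepler's third law T = 2π√(a³/μ) = 2π × 9.809×10³ = 6.163×10⁴ s.
= 1027 minutes.

T ≈ 1027 minutes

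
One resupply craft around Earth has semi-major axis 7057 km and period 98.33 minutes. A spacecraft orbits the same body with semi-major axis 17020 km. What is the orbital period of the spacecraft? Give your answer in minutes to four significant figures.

T₂ ≈ 368.3 minutes

Kepler's third law: T² ∝ a³, so T₂ = T₁ (a₂/a₁)^(3/2).
a₂/a₁ = 2.412, (a₂/a₁)^(3/2) = 3.745.
T₂ = 98.33 × 3.745 = 368.3 minutes.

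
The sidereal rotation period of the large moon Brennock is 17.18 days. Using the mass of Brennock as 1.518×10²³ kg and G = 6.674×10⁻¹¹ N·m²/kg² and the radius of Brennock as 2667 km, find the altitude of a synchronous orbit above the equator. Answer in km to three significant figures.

μ = GM = 6.674×10⁻¹¹ × 1.518×10²³ = 1.013×10¹³ m³/s².
T = 17.18 days = 1.484×10⁶ s.
A synchronous orbit has period T, so by Kepler's third law a = (μT²/4π²)^(1/3).
μT²/4π² = 1.013×10¹³ × (1.484×10⁶)² / 39.48 = 5.654×10²³ m³.
a = 8.269×10⁷ m = 82691 km.
Altitude h = a − R = 82691 − 2667 = 80024 km.

h_sync ≈ 80000 km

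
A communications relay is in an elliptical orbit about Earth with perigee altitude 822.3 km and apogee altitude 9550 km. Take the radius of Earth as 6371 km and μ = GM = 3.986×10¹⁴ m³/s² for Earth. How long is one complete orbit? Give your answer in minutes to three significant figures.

r_p = 6371 + 822.3 = 7193.3 km = 7.1933×10⁶ m.
r_a = 6371 + 9550 = 15921 km = 1.5921×10⁷ m.
Semi-major axis a = (r_p + r_a)/2 = (7193.3 + 15921)/2 = 11557 km = 1.156×10⁷ m.
By Kepler's third law T = 2π√(a³/μ) = 2π × 1.968×10³ = 1.236×10⁴ s.
= 206.1 minutes.

T ≈ 206 minutes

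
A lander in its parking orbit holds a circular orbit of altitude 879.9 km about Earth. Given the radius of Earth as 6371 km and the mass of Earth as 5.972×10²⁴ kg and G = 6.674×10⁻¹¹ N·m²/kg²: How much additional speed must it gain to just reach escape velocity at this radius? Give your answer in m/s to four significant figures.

Δv ≈ 3071 m/s

μ = GM = 6.674×10⁻¹¹ × 5.972×10²⁴ = 3.986×10¹⁴ m³/s².
r = 6371 + 879.9 = 7250.9 km = 7.2509×10⁶ m.
Circular speed v_c = √(μ/r) = 7414 m/s.
Escape speed v_esc = √(2μ/r) = √2 × v_c = 10490 m/s.
Δv = v_esc − v_c = 3071 m/s.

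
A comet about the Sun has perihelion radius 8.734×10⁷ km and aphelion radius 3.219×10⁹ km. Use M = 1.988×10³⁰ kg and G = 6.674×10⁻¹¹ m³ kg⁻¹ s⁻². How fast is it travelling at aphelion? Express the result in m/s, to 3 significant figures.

μ = GM = 6.674×10⁻¹¹ × 1.988×10³⁰ = 1.327×10²⁰ m³/s².
Semi-major axis a = (r_p + r_a)/2 = 1.6532×10⁹ km = 1.653×10¹² m.
Vis-viva: v² = μ(2/r − 1/a) = 1.327×10²⁰ × (6.213×10⁻¹³ − 6.049×10⁻¹³) = 2.178×10⁶ m²/s².
v = 1476 m/s.

v ≈ 1480 m/s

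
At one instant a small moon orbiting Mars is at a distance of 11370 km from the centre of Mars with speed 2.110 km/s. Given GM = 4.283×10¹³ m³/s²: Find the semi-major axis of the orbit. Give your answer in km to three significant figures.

a ≈ 13900 km

r = 1.137×10⁷ m.
Specific orbital energy ε = v²/2 − μ/r = (2110)²/2 − 4.283×10¹³/1.137×10⁷ = -1.541×10⁶ J/kg.
Since ε = −μ/(2a), a = −μ/(2ε) = 1.390×10⁷ m = 13898 km.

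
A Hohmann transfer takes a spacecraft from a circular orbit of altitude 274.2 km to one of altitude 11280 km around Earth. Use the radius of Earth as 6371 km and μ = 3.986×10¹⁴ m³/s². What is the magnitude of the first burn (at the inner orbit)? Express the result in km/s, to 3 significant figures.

Δv ≈ 1.59 km/s

r₁ = 6371 + 274.2 = 6645.2 km = 6.6452×10⁶ m.
r₂ = 6371 + 11280 = 17651 km = 1.7651×10⁷ m.
Transfer ellipse a_t = (r₁ + r₂)/2 = 1.215×10⁷ m.
At r₁: circular v_c1 = √(μ/r₁) = 7745 m/s; transfer-perigee v_p = √[μ(2/r₁ − 1/a_t)] = 9336 m/s.
Δv₁ = v_p − v_c1 = 1591 m/s.
= 1.591 km/s.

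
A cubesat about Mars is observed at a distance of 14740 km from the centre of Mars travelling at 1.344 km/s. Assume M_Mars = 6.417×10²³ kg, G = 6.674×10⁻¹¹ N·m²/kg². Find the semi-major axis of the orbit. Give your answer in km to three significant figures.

a ≈ 10700 km

μ = GM = 6.674×10⁻¹¹ × 6.417×10²³ = 4.283×10¹³ m³/s².
r = 1.474×10⁷ m.
Specific orbital energy ε = v²/2 − μ/r = (1344)²/2 − 4.283×10¹³/1.474×10⁷ = -2.002×10⁶ J/kg.
Since ε = −μ/(2a), a = −μ/(2ε) = 1.069×10⁷ m = 10694 km.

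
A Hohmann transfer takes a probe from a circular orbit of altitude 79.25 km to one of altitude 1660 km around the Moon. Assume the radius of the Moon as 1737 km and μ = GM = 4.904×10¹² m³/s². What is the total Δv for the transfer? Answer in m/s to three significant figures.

r₁ = 1737 + 79.25 = 1816.2 km = 1.8162×10⁶ m.
r₂ = 1737 + 1660 = 3397.0 km = 3.3970×10⁶ m.
Transfer ellipse a_t = (r₁ + r₂)/2 = 2.607×10⁶ m.
At r₁: circular v_c1 = √(μ/r₁) = 1643 m/s; transfer-perilune v_p = √[μ(2/r₁ − 1/a_t)] = 1876 m/s.
Δv₁ = v_p − v_c1 = 232.7 m/s.
At r₂: circular v_c2 = √(μ/r₂) = 1202 m/s; transfer-apolune v_a = √[μ(2/r₂ − 1/a_t)] = 1003 m/s.
Δv₂ = v_c2 − v_a = 198.6 m/s.
Total Δv = Δv₁ + Δv₂ = 431.2 m/s.

Δv_total ≈ 431 m/s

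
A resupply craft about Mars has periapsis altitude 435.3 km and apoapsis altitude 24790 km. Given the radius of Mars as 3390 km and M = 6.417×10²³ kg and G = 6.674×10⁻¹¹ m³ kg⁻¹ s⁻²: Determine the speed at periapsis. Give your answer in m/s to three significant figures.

μ = GM = 6.674×10⁻¹¹ × 6.417×10²³ = 4.283×10¹³ m³/s².
r_p = 3390 + 435.3 = 3825.3 km = 3.8253×10⁶ m.
r_a = 3390 + 24790 = 28180 km = 2.8180×10⁷ m.
Semi-major axis a = (r_p + r_a)/2 = 16003 km = 1.600×10⁷ m.
Vis-viva: v² = μ(2/r − 1/a) = 4.283×10¹³ × (5.228×10⁻⁷ − 6.249×10⁻⁸) = 1.972×10⁷ m²/s².
v = 4440 m/s.

v ≈ 4440 m/s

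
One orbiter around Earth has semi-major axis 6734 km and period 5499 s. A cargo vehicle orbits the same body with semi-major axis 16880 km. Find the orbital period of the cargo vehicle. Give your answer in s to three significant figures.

T₂ ≈ 21800 s

Kepler's third law: T² ∝ a³, so T₂ = T₁ (a₂/a₁)^(3/2).
a₂/a₁ = 2.507, (a₂/a₁)^(3/2) = 3.969.
T₂ = 5499 × 3.969 = 21820 s.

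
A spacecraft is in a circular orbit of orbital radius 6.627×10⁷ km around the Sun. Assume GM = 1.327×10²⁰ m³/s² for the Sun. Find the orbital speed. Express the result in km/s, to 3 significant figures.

r = 6.627×10⁷ km = 6.627×10¹⁰ m.
For a circular orbit v = √(μ/r) = √(1.327×10²⁰ / 6.627×10¹⁰) = √(2.002×10⁹) = 44750 m/s.
That is 44.75 km/s.

v ≈ 44.7 km/s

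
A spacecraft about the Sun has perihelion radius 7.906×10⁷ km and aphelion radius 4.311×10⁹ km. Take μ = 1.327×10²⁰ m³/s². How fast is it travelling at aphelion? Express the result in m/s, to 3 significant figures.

Semi-major axis a = (r_p + r_a)/2 = 2.1950×10⁹ km = 2.195×10¹² m.
Vis-viva: v² = μ(2/r − 1/a) = 1.327×10²⁰ × (4.639×10⁻¹³ − 4.556×10⁻¹³) = 1.109×10⁶ m²/s².
v = 1053 m/s.

v ≈ 1050 m/s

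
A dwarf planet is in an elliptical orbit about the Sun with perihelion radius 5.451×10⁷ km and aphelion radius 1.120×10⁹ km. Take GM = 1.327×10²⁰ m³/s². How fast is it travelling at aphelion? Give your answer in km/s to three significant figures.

Semi-major axis a = (r_p + r_a)/2 = 5.8726×10⁸ km = 5.873×10¹¹ m.
Vis-viva: v² = μ(2/r − 1/a) = 1.327×10²⁰ × (1.786×10⁻¹² − 1.703×10⁻¹²) = 1.100×10⁷ m²/s².
v = 3316 m/s = 3.316 km/s.

v ≈ 3.32 km/s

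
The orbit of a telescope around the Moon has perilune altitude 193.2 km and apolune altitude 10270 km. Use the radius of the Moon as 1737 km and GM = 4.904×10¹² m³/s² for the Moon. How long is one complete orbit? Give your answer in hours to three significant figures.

r_p = 1737 + 193.2 = 1930.2 km = 1.9302×10⁶ m.
r_a = 1737 + 10270 = 12007 km = 1.2007×10⁷ m.
Semi-major axis a = (r_p + r_a)/2 = (1930.2 + 12007)/2 = 6968.6 km = 6.969×10⁶ m.
By Kepler's third law T = 2π√(a³/μ) = 2π × 8.307×10³ = 5.219×10⁴ s.
= 14.50 hours.

T ≈ 14.5 hours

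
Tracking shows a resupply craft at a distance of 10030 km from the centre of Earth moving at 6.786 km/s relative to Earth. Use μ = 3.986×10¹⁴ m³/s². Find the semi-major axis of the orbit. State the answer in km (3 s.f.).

a ≈ 11900 km

r = 1.003×10⁷ m.
Specific orbital energy ε = v²/2 − μ/r = (6786)²/2 − 3.986×10¹⁴/1.003×10⁷ = -1.672×10⁷ J/kg.
Since ε = −μ/(2a), a = −μ/(2ε) = 1.192×10⁷ m = 11923 km.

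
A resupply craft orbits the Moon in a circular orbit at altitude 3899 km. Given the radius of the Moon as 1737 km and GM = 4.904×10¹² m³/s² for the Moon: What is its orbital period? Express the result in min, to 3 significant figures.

T ≈ 633 min

r = 1737 + 3899 = 5636.0 km = 5.6360×10⁶ m.
Kepler's third law: T = 2π√(r³/μ) = 2π√((5.636×10⁶)³ / 4.904×10¹²).
r³/μ = 3.651×10⁷ s², so T = 2π × 6.042×10³ = 3.796×10⁴ s.
Converting: 3.796×10⁴ s ÷ 60.00 = 632.7 min.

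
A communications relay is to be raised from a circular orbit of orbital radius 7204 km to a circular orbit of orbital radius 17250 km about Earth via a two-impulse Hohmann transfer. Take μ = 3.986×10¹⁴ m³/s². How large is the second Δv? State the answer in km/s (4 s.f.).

r₁ = 7204 km = 7.204×10⁶ m.
r₂ = 17250 km = 1.725×10⁷ m.
Transfer ellipse a_t = (r₁ + r₂)/2 = 1.223×10⁷ m.
At r₁: circular v_c1 = √(μ/r₁) = 7438 m/s; transfer-perigee v_p = √[μ(2/r₁ − 1/a_t)] = 8835 m/s.
At r₂: circular v_c2 = √(μ/r₂) = 4807 m/s; transfer-apogee v_a = √[μ(2/r₂ − 1/a_t)] = 3690 m/s.
Δv₂ = v_c2 − v_a = 1117 m/s.
= 1.117 km/s.

Δv ≈ 1.117 km/s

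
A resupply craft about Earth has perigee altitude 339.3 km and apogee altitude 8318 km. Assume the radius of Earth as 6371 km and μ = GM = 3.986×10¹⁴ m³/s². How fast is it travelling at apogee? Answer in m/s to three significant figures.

r_p = 6371 + 339.3 = 6710.3 km = 6.7103×10⁶ m.
r_a = 6371 + 8318 = 14689 km = 1.4689×10⁷ m.
Semi-major axis a = (r_p + r_a)/2 = 10700 km = 1.070×10⁷ m.
Vis-viva: v² = μ(2/r − 1/a) = 3.986×10¹⁴ × (1.362×10⁻⁷ − 9.346×10⁻⁸) = 1.702×10⁷ m²/s².
v = 4125 m/s.

v ≈ 4130 m/s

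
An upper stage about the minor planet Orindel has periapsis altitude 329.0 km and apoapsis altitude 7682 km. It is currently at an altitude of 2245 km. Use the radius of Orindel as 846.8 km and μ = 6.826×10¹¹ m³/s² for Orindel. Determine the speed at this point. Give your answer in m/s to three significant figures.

v ≈ 549 m/s

r_p = 846.8 + 329.0 = 1175.8 km = 1.1758×10⁶ m.
r_a = 846.8 + 7682 = 8528.8 km = 8.5288×10⁶ m.
r = 846.8 + 2245 = 3091.8 km = 3.092×10⁶ m.
Semi-major axis a = (r_p + r_a)/2 = 4852.3 km = 4.852×10⁶ m.
Vis-viva: v² = μ(2/r − 1/a) = 6.826×10¹¹ × (6.469×10⁻⁷ − 2.061×10⁻⁷) = 3.009×10⁵ m²/s².
v = 548.5 m/s.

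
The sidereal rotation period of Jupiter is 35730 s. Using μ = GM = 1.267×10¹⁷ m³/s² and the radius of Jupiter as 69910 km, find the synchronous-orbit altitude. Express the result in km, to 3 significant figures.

A synchronous orbit has period T, so by Kepler's third law a = (μT²/4π²)^(1/3).
μT²/4π² = 1.267×10¹⁷ × (3.573×10⁴)² / 39.48 = 4.097×10²⁴ m³.
a = 1.600×10⁸ m = 1.6002×10⁵ km.
Altitude h = a − R = 1.6002×10⁵ − 69910 = 90105 km.

h_sync ≈ 90100 km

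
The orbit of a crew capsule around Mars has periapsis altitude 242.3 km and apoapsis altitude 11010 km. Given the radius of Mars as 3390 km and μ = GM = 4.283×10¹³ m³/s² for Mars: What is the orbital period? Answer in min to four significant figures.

T ≈ 433.2 min

r_p = 3390 + 242.3 = 3632.3 km = 3.6323×10⁶ m.
r_a = 3390 + 11010 = 14400 km = 1.4400×10⁷ m.
Semi-major axis a = (r_p + r_a)/2 = (3632.3 + 14400)/2 = 9016.1 km = 9.016×10⁶ m.
By Kepler's third law T = 2π√(a³/μ) = 2π × 4.137×10³ = 2.599×10⁴ s.
= 433.2 min.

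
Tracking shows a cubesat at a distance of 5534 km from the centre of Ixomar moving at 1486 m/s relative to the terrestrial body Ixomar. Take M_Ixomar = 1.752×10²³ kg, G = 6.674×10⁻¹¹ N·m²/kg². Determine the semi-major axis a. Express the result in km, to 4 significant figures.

μ = GM = 6.674×10⁻¹¹ × 1.752×10²³ = 1.169×10¹³ m³/s².
r = 5.534×10⁶ m.
Specific orbital energy ε = v²/2 − μ/r = (1486)²/2 − 1.169×10¹³/5.534×10⁶ = -1.009×10⁶ J/kg.
Since ε = −μ/(2a), a = −μ/(2ε) = 5.795×10⁶ m = 5795.4 km.

a ≈ 5795 km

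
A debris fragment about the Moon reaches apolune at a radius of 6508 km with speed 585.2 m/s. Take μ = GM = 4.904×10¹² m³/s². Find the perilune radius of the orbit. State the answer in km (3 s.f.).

r_a = 6.508×10⁶ m.
Specific energy ε = v²/2 − μ/r = -5.823×10⁵ J/kg, so a = −μ/(2ε) = 4.211×10⁶ m.
The apsides satisfy r_p + r_a = 2a, so the perilune radius is 2a − r_a = 1.914×10⁶ m = 1913.7 km.

perilune radius ≈ 1910 km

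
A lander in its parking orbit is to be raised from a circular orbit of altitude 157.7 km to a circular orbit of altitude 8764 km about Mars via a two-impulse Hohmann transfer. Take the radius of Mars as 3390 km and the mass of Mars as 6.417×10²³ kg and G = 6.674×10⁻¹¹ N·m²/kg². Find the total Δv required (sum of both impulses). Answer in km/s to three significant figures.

μ = GM = 6.674×10⁻¹¹ × 6.417×10²³ = 4.283×10¹³ m³/s².
r₁ = 3390 + 157.7 = 3547.7 km = 3.5477×10⁶ m.
r₂ = 3390 + 8764 = 12154 km = 1.2154×10⁷ m.
Transfer ellipse a_t = (r₁ + r₂)/2 = 7.851×10⁶ m.
At r₁: circular v_c1 = √(μ/r₁) = 3474 m/s; transfer-periapsis v_p = √[μ(2/r₁ − 1/a_t)] = 4323 m/s.
Δv₁ = v_p − v_c1 = 848.6 m/s.
At r₂: circular v_c2 = √(μ/r₂) = 1877 m/s; transfer-apoapsis v_a = √[μ(2/r₂ − 1/a_t)] = 1262 m/s.
Δv₂ = v_c2 − v_a = 615.3 m/s.
Total Δv = Δv₁ + Δv₂ = 1464 m/s = 1.464 km/s.

Δv_total ≈ 1.46 km/s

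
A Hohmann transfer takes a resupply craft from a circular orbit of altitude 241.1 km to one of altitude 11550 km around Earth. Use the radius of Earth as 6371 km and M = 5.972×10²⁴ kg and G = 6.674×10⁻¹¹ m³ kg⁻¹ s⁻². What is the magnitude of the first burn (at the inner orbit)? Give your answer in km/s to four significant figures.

μ = GM = 6.674×10⁻¹¹ × 5.972×10²⁴ = 3.986×10¹⁴ m³/s².
r₁ = 6371 + 241.1 = 6612.1 km = 6.6121×10⁶ m.
r₂ = 6371 + 11550 = 17921 km = 1.7921×10⁷ m.
Transfer ellipse a_t = (r₁ + r₂)/2 = 1.227×10⁷ m.
At r₁: circular v_c1 = √(μ/r₁) = 7764 m/s; transfer-perigee v_p = √[μ(2/r₁ − 1/a_t)] = 9384 m/s.
Δv₁ = v_p − v_c1 = 1620 m/s.
= 1.620 km/s.

Δv ≈ 1.620 km/s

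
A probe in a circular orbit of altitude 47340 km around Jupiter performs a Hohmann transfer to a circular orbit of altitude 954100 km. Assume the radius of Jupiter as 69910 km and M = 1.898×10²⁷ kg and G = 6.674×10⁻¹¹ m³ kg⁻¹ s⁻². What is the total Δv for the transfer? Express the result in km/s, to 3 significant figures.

Δv_total ≈ 17.2 km/s

μ = GM = 6.674×10⁻¹¹ × 1.898×10²⁷ = 1.267×10¹⁷ m³/s².
r₁ = 69910 + 47340 = 117250 km = 1.1725×10⁸ m.
r₂ = 69910 + 954100 = 1024000 km = 1.0240×10⁹ m.
Transfer ellipse a_t = (r₁ + r₂)/2 = 5.706×10⁸ m.
At r₁: circular v_c1 = √(μ/r₁) = 32870 m/s; transfer-perijove v_p = √[μ(2/r₁ − 1/a_t)] = 44030 m/s.
Δv₁ = v_p − v_c1 = 11160 m/s.
At r₂: circular v_c2 = √(μ/r₂) = 11120 m/s; transfer-apojove v_a = √[μ(2/r₂ − 1/a_t)] = 5042 m/s.
Δv₂ = v_c2 − v_a = 6081 m/s.
Total Δv = Δv₁ + Δv₂ = 17240 m/s = 17.24 km/s.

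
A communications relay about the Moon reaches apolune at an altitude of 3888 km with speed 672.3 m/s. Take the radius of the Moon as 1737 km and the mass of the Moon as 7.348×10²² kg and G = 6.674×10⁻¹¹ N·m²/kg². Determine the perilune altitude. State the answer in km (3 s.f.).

perilune altitude ≈ 231 km

μ = GM = 6.674×10⁻¹¹ × 7.348×10²² = 4.904×10¹² m³/s².
r_a = 1737 + 3888 = 5625.0 km = 5.625×10⁶ m.
Specific energy ε = v²/2 − μ/r = -6.458×10⁵ J/kg, so a = −μ/(2ε) = 3.797×10⁶ m.
The apsides satisfy r_p + r_a = 2a, so the perilune radius is 2a − r_a = 1.968×10⁶ m = 1968.3 km.
Perilune altitude = 1968.3 − 1737 = 231.32 km.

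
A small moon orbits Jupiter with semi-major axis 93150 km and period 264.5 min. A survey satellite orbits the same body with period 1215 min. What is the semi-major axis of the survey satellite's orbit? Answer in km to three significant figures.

Kepler's third law: a³ ∝ T², so a₂ = a₁ (T₂/T₁)^(2/3).
T₂/T₁ = 4.594, (T₂/T₁)^(2/3) = 2.763.
a₂ = 93150 × 2.763 = 2.574×10⁵ km.

a₂ ≈ 2.57×10⁵ km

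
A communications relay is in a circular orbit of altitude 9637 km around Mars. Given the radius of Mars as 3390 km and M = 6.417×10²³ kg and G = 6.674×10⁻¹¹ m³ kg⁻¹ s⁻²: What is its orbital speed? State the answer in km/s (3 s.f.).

v ≈ 1.81 km/s

μ = GM = 6.674×10⁻¹¹ × 6.417×10²³ = 4.283×10¹³ m³/s².
r = 3390 + 9637 = 13027 km = 1.3027×10⁷ m.
For a circular orbit v = √(μ/r) = √(4.283×10¹³ / 1.303×10⁷) = √(3.288×10⁶) = 1813 m/s.
That is 1.813 km/s.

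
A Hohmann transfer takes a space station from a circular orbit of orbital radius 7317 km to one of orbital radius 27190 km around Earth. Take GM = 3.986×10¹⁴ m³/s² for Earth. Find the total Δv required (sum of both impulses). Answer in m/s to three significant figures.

r₁ = 7317 km = 7.317×10⁶ m.
r₂ = 27190 km = 2.719×10⁷ m.
Transfer ellipse a_t = (r₁ + r₂)/2 = 1.725×10⁷ m.
At r₁: circular v_c1 = √(μ/r₁) = 7381 m/s; transfer-perigee v_p = √[μ(2/r₁ − 1/a_t)] = 9265 m/s.
Δv₁ = v_p − v_c1 = 1885 m/s.
At r₂: circular v_c2 = √(μ/r₂) = 3829 m/s; transfer-apogee v_a = √[μ(2/r₂ − 1/a_t)] = 2493 m/s.
Δv₂ = v_c2 − v_a = 1335 m/s.
Total Δv = Δv₁ + Δv₂ = 3220 m/s.

Δv_total ≈ 3220 m/s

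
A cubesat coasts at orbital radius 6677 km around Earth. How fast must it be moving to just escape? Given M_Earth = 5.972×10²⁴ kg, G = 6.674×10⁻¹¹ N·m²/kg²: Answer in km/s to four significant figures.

v_esc ≈ 10.93 km/s

μ = GM = 6.674×10⁻¹¹ × 5.972×10²⁴ = 3.986×10¹⁴ m³/s².
r = 6677 km = 6.677×10⁶ m.
Escape speed v_esc = √(2μ/r) = √(2 × 3.986×10¹⁴ / 6.677×10⁶) = √(1.194×10⁸) = 10930 m/s.
= 10.93 km/s.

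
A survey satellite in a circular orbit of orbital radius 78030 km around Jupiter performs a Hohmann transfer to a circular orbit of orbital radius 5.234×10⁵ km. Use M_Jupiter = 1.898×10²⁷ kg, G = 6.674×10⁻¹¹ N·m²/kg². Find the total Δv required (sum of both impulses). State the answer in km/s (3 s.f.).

μ = GM = 6.674×10⁻¹¹ × 1.898×10²⁷ = 1.267×10¹⁷ m³/s².
r₁ = 78030 km = 7.803×10⁷ m.
r₂ = 5.234×10⁵ km = 5.234×10⁸ m.
Transfer ellipse a_t = (r₁ + r₂)/2 = 3.007×10⁸ m.
At r₁: circular v_c1 = √(μ/r₁) = 40290 m/s; transfer-perijove v_p = √[μ(2/r₁ − 1/a_t)] = 53160 m/s.
Δv₁ = v_p − v_c1 = 12860 m/s.
At r₂: circular v_c2 = √(μ/r₂) = 15560 m/s; transfer-apojove v_a = √[μ(2/r₂ − 1/a_t)] = 7925 m/s.
Δv₂ = v_c2 − v_a = 7632 m/s.
Total Δv = Δv₁ + Δv₂ = 20500 m/s = 20.50 km/s.

Δv_total ≈ 20.5 km/s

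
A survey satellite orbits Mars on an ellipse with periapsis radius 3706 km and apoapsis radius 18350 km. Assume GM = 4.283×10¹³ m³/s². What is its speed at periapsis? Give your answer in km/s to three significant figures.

Semi-major axis a = (r_p + r_a)/2 = 11028 km = 1.103×10⁷ m.
Vis-viva: v² = μ(2/r − 1/a) = 4.283×10¹³ × (5.397×10⁻⁷ − 9.068×10⁻⁸) = 1.923×10⁷ m²/s².
v = 4385 m/s = 4.385 km/s.

v ≈ 4.39 km/s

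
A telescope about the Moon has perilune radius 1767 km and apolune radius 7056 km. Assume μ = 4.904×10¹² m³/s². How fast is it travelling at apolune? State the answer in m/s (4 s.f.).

v ≈ 527.6 m/s

Semi-major axis a = (r_p + r_a)/2 = 4411.5 km = 4.412×10⁶ m.
Vis-viva: v² = μ(2/r − 1/a) = 4.904×10¹² × (2.834×10⁻⁷ − 2.267×10⁻⁷) = 2.784×10⁵ m²/s².
v = 527.6 m/s.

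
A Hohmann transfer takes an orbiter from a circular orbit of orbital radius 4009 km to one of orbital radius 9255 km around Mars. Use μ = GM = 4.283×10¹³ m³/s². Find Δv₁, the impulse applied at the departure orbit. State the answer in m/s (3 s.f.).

Δv ≈ 593 m/s

r₁ = 4009 km = 4.009×10⁶ m.
r₂ = 9255 km = 9.255×10⁶ m.
Transfer ellipse a_t = (r₁ + r₂)/2 = 6.632×10⁶ m.
At r₁: circular v_c1 = √(μ/r₁) = 3269 m/s; transfer-periapsis v_p = √[μ(2/r₁ − 1/a_t)] = 3861 m/s.
Δv₁ = v_p − v_c1 = 592.6 m/s.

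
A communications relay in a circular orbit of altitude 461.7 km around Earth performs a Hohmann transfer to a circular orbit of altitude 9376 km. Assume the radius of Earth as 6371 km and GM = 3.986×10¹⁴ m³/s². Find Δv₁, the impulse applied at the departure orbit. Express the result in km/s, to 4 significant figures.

Δv ≈ 1.383 km/s

r₁ = 6371 + 461.7 = 6832.7 km = 6.8327×10⁶ m.
r₂ = 6371 + 9376 = 15747 km = 1.5747×10⁷ m.
Transfer ellipse a_t = (r₁ + r₂)/2 = 1.129×10⁷ m.
At r₁: circular v_c1 = √(μ/r₁) = 7638 m/s; transfer-perigee v_p = √[μ(2/r₁ − 1/a_t)] = 9020 m/s.
Δv₁ = v_p − v_c1 = 1383 m/s.
= 1.383 km/s.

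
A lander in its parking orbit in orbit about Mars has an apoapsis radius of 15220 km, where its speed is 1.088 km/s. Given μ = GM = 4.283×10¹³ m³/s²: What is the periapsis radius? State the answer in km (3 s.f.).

periapsis radius ≈ 4050 km

r_a = 1.522×10⁷ m.
Specific energy ε = v²/2 − μ/r = -2.222×10⁶ J/kg, so a = −μ/(2ε) = 9.637×10⁶ m.
The apsides satisfy r_p + r_a = 2a, so the periapsis radius is 2a − r_a = 4.054×10⁶ m = 4053.8 km.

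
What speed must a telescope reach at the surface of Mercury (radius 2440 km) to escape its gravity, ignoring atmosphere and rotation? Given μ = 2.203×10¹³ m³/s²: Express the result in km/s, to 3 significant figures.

r = R = 2.440×10⁶ m.
Escape speed v_esc = √(2μ/r) = √(2 × 2.203×10¹³ / 2.440×10⁶) = √(1.806×10⁷) = 4249 m/s.
= 4.249 km/s.

v_esc ≈ 4.25 km/s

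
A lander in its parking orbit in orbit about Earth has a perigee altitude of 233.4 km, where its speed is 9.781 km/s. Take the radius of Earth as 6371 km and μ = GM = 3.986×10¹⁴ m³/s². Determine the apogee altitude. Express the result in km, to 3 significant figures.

r_p = 6371 + 233.4 = 6604.4 km = 6.604×10⁶ m.
Specific energy ε = v²/2 − μ/r = -1.252×10⁷ J/kg, so a = −μ/(2ε) = 1.592×10⁷ m.
The apsides satisfy r_p + r_a = 2a, so the apogee radius is 2a − r_p = 2.523×10⁷ m = 25233 km.
Apogee altitude = 25233 − 6371 = 18862 km.

apogee altitude ≈ 18900 km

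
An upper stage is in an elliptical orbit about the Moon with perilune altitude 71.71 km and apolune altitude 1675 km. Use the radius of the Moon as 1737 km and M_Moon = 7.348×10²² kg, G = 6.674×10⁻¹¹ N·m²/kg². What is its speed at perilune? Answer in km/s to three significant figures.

μ = GM = 6.674×10⁻¹¹ × 7.348×10²² = 4.904×10¹² m³/s².
r_p = 1737 + 71.71 = 1808.7 km = 1.8087×10⁶ m.
r_a = 1737 + 1675 = 3412.0 km = 3.4120×10⁶ m.
Semi-major axis a = (r_p + r_a)/2 = 2610.4 km = 2.610×10⁶ m.
Vis-viva: v² = μ(2/r − 1/a) = 4.904×10¹² × (1.106×10⁻⁶ − 3.831×10⁻⁷) = 3.544×10⁶ m²/s².
v = 1883 m/s = 1.883 km/s.

v ≈ 1.88 km/s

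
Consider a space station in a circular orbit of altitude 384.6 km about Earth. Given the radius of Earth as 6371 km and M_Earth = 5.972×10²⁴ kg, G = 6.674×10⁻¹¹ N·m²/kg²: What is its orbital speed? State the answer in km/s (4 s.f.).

μ = GM = 6.674×10⁻¹¹ × 5.972×10²⁴ = 3.986×10¹⁴ m³/s².
r = 6371 + 384.6 = 6755.6 km = 6.7556×10⁶ m.
For a circular orbit v = √(μ/r) = √(3.986×10¹⁴ / 6.756×10⁶) = √(5.900×10⁷) = 7681 m/s.
That is 7.681 km/s.

v ≈ 7.681 km/s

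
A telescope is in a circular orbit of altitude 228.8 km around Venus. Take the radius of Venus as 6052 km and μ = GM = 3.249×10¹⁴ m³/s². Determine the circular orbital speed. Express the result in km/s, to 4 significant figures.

v ≈ 7.192 km/s

r = 6052 + 228.8 = 6280.8 km = 6.2808×10⁶ m.
For a circular orbit v = √(μ/r) = √(3.249×10¹⁴ / 6.281×10⁶) = √(5.173×10⁷) = 7192 m/s.
That is 7.192 km/s.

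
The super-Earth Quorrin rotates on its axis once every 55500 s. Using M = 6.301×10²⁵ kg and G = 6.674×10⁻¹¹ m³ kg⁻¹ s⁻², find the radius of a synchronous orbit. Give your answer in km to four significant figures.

r_sync ≈ 68970 km

μ = GM = 6.674×10⁻¹¹ × 6.301×10²⁵ = 4.205×10¹⁵ m³/s².
A synchronous orbit has period T, so by Kepler's third law a = (μT²/4π²)^(1/3).
μT²/4π² = 4.205×10¹⁵ × (5.550×10⁴)² / 39.48 = 3.281×10²³ m³.
a = 6.897×10⁷ m = 68972 km.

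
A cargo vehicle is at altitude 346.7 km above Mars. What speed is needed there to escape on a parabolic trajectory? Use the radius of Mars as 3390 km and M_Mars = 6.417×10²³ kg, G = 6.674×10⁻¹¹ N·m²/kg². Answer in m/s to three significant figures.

μ = GM = 6.674×10⁻¹¹ × 6.417×10²³ = 4.283×10¹³ m³/s².
r = 3390 + 346.7 = 3736.7 km = 3.7367×10⁶ m.
Escape speed v_esc = √(2μ/r) = √(2 × 4.283×10¹³ / 3.737×10⁶) = √(2.292×10⁷) = 4788 m/s.

v_esc ≈ 4790 m/s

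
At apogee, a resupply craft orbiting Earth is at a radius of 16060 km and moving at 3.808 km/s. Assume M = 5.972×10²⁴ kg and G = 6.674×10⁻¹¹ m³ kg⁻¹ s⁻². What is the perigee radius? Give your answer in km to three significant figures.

perigee radius ≈ 6630 km

μ = GM = 6.674×10⁻¹¹ × 5.972×10²⁴ = 3.986×10¹⁴ m³/s².
r_a = 1.606×10⁷ m.
Specific energy ε = v²/2 − μ/r = -1.757×10⁷ J/kg, so a = −μ/(2ε) = 1.134×10⁷ m.
The apsides satisfy r_p + r_a = 2a, so the perigee radius is 2a − r_a = 6.628×10⁶ m = 6628.4 km.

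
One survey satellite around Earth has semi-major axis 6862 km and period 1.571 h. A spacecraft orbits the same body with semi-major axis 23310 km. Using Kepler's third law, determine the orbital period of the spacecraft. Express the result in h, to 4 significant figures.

Kepler's third law: T² ∝ a³, so T₂ = T₁ (a₂/a₁)^(3/2).
a₂/a₁ = 3.397, (a₂/a₁)^(3/2) = 6.261.
T₂ = 1.571 × 6.261 = 9.836 h.

T₂ ≈ 9.836 h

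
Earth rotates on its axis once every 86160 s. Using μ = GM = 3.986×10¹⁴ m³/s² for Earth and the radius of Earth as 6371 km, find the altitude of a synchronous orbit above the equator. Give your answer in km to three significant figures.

h_sync ≈ 35800 km

A synchronous orbit has period T, so by Kepler's third law a = (μT²/4π²)^(1/3).
μT²/4π² = 3.986×10¹⁴ × (8.616×10⁴)² / 39.48 = 7.495×10²² m³.
a = 4.216×10⁷ m = 42163 km.
Altitude h = a − R = 42163 − 6371 = 35792 km.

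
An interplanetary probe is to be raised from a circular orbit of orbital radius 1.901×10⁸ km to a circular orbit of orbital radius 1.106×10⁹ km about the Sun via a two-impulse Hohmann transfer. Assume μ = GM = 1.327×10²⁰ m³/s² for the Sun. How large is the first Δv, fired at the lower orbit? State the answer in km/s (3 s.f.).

r₁ = 1.901×10⁸ km = 1.901×10¹¹ m.
r₂ = 1.106×10⁹ km = 1.106×10¹² m.
Transfer ellipse a_t = (r₁ + r₂)/2 = 6.480×10¹¹ m.
At r₁: circular v_c1 = √(μ/r₁) = 26420 m/s; transfer-perihelion v_p = √[μ(2/r₁ − 1/a_t)] = 34520 m/s.
Δv₁ = v_p − v_c1 = 8095 m/s.
= 8.095 km/s.

Δv ≈ 8.10 km/s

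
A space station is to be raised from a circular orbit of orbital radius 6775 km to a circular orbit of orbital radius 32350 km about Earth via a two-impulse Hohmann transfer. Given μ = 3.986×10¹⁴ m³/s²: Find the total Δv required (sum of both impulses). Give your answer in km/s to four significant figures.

r₁ = 6775 km = 6.775×10⁶ m.
r₂ = 32350 km = 3.235×10⁷ m.
Transfer ellipse a_t = (r₁ + r₂)/2 = 1.956×10⁷ m.
At r₁: circular v_c1 = √(μ/r₁) = 7670 m/s; transfer-perigee v_p = √[μ(2/r₁ − 1/a_t)] = 9864 m/s.
Δv₁ = v_p − v_c1 = 2193 m/s.
At r₂: circular v_c2 = √(μ/r₂) = 3510 m/s; transfer-apogee v_a = √[μ(2/r₂ − 1/a_t)] = 2066 m/s.
Δv₂ = v_c2 − v_a = 1444 m/s.
Total Δv = Δv₁ + Δv₂ = 3638 m/s = 3.638 km/s.

Δv_total ≈ 3.638 km/s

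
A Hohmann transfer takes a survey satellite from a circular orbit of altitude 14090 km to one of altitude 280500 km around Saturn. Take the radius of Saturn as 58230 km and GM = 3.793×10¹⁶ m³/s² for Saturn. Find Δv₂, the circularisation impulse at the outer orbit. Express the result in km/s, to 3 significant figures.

Δv ≈ 4.30 km/s

r₁ = 58230 + 14090 = 72320 km = 7.2320×10⁷ m.
r₂ = 58230 + 280500 = 338730 km = 3.3873×10⁸ m.
Transfer ellipse a_t = (r₁ + r₂)/2 = 2.055×10⁸ m.
At r₁: circular v_c1 = √(μ/r₁) = 22900 m/s; transfer-perikrone v_p = √[μ(2/r₁ − 1/a_t)] = 29400 m/s.
At r₂: circular v_c2 = √(μ/r₂) = 10580 m/s; transfer-apokrone v_a = √[μ(2/r₂ − 1/a_t)] = 6277 m/s.
Δv₂ = v_c2 − v_a = 4305 m/s.
= 4.305 km/s.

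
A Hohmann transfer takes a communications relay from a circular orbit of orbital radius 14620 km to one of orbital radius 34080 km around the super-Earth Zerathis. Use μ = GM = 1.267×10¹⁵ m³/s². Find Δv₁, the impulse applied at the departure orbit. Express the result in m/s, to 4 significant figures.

r₁ = 14620 km = 1.462×10⁷ m.
r₂ = 34080 km = 3.408×10⁷ m.
Transfer ellipse a_t = (r₁ + r₂)/2 = 2.435×10⁷ m.
At r₁: circular v_c1 = √(μ/r₁) = 9309 m/s; transfer-periapsis v_p = √[μ(2/r₁ − 1/a_t)] = 11010 m/s.
Δv₁ = v_p − v_c1 = 1704 m/s.

Δv ≈ 1704 m/s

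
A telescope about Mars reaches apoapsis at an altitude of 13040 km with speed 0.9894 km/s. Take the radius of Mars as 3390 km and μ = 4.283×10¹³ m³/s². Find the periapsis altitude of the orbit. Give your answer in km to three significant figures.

r_a = 3390 + 13040 = 16430 km = 1.643×10⁷ m.
Specific energy ε = v²/2 − μ/r = -2.117×10⁶ J/kg, so a = −μ/(2ε) = 1.011×10⁷ m.
The apsides satisfy r_p + r_a = 2a, so the periapsis radius is 2a − r_a = 3.798×10⁶ m = 3798.0 km.
Periapsis altitude = 3798.0 − 3390 = 408.01 km.

periapsis altitude ≈ 408 km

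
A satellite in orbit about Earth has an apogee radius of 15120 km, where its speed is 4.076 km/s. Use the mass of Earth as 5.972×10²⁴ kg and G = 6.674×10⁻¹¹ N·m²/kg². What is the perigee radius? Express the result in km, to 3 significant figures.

μ = GM = 6.674×10⁻¹¹ × 5.972×10²⁴ = 3.986×10¹⁴ m³/s².
r_a = 1.512×10⁷ m.
Specific energy ε = v²/2 − μ/r = -1.805×10⁷ J/kg, so a = −μ/(2ε) = 1.104×10⁷ m.
The apsides satisfy r_p + r_a = 2a, so the perigee radius is 2a − r_a = 6.957×10⁶ m = 6957.1 km.

perigee radius ≈ 6960 km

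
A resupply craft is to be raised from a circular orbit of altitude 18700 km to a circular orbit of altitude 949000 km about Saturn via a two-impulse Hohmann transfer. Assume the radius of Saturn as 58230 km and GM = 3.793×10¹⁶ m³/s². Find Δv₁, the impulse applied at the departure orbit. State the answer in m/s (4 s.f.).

Δv ≈ 8063 m/s

r₁ = 58230 + 18700 = 76930 km = 7.6930×10⁷ m.
r₂ = 58230 + 949000 = 1007200 km = 1.0072×10⁹ m.
Transfer ellipse a_t = (r₁ + r₂)/2 = 5.421×10⁸ m.
At r₁: circular v_c1 = √(μ/r₁) = 22200 m/s; transfer-perikrone v_p = √[μ(2/r₁ − 1/a_t)] = 30270 m/s.
Δv₁ = v_p − v_c1 = 8063 m/s.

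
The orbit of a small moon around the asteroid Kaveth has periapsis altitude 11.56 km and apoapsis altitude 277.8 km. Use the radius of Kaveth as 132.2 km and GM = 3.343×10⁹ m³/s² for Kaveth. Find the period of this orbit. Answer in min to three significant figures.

T ≈ 264 min

r_p = 132.2 + 11.56 = 143.76 km = 1.4376×10⁵ m.
r_a = 132.2 + 277.8 = 410.00 km = 4.1000×10⁵ m.
Semi-major axis a = (r_p + r_a)/2 = (143.76 + 410.00)/2 = 276.88 km = 2.769×10⁵ m.
By Kepler's third law T = 2π√(a³/μ) = 2π × 2.520×10³ = 1.583×10⁴ s.
= 263.9 min.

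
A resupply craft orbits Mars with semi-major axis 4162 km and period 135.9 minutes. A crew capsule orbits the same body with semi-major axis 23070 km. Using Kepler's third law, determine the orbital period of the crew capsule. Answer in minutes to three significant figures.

T₂ ≈ 1770 minutes

Kepler's third law: T² ∝ a³, so T₂ = T₁ (a₂/a₁)^(3/2).
a₂/a₁ = 5.543, (a₂/a₁)^(3/2) = 13.05.
T₂ = 135.9 × 13.05 = 1774 minutes.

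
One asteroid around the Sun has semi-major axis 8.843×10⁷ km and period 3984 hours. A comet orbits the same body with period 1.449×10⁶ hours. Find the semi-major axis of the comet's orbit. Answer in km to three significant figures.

Kepler's third law: a³ ∝ T², so a₂ = a₁ (T₂/T₁)^(2/3).
T₂/T₁ = 363.7, (T₂/T₁)^(2/3) = 50.95.
a₂ = 8.843×10⁷ × 50.95 = 4.506×10⁹ km.

a₂ ≈ 4.51×10⁹ km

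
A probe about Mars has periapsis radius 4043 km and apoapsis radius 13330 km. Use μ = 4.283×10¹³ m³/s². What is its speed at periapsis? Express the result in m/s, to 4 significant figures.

Semi-major axis a = (r_p + r_a)/2 = 8686.5 km = 8.686×10⁶ m.
Vis-viva: v² = μ(2/r − 1/a) = 4.283×10¹³ × (4.947×10⁻⁷ − 1.151×10⁻⁷) = 1.626×10⁷ m²/s².
v = 4032 m/s.

v ≈ 4032 m/s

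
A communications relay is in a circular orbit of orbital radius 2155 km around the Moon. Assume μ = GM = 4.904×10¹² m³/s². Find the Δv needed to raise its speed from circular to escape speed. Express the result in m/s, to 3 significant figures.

Δv ≈ 625 m/s

r = 2155 km = 2.155×10⁶ m.
Circular speed v_c = √(μ/r) = 1509 m/s.
Escape speed v_esc = √(2μ/r) = √2 × v_c = 2133 m/s.
Δv = v_esc − v_c = 624.9 m/s.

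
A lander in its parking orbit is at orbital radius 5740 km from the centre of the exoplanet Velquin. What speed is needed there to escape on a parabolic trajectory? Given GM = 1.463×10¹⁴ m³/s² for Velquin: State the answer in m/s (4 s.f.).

v_esc ≈ 7140 m/s

r = 5740 km = 5.740×10⁶ m.
Escape speed v_esc = √(2μ/r) = √(2 × 1.463×10¹⁴ / 5.740×10⁶) = √(5.098×10⁷) = 7140 m/s.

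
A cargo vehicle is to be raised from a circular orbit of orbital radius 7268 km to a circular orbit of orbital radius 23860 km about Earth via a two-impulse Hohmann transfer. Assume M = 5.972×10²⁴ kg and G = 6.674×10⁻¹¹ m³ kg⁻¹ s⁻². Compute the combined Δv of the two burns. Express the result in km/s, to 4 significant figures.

μ = GM = 6.674×10⁻¹¹ × 5.972×10²⁴ = 3.986×10¹⁴ m³/s².
r₁ = 7268 km = 7.268×10⁶ m.
r₂ = 23860 km = 2.386×10⁷ m.
Transfer ellipse a_t = (r₁ + r₂)/2 = 1.556×10⁷ m.
At r₁: circular v_c1 = √(μ/r₁) = 7405 m/s; transfer-perigee v_p = √[μ(2/r₁ − 1/a_t)] = 9169 m/s.
Δv₁ = v_p − v_c1 = 1764 m/s.
At r₂: circular v_c2 = √(μ/r₂) = 4087 m/s; transfer-apogee v_a = √[μ(2/r₂ − 1/a_t)] = 2793 m/s.
Δv₂ = v_c2 − v_a = 1294 m/s.
Total Δv = Δv₁ + Δv₂ = 3058 m/s = 3.058 km/s.

Δv_total ≈ 3.058 km/s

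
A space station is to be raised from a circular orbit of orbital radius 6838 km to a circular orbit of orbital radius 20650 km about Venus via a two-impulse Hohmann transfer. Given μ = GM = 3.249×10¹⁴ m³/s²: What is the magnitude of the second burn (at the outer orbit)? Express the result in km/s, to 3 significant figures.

Δv ≈ 1.17 km/s

r₁ = 6838 km = 6.838×10⁶ m.
r₂ = 20650 km = 2.065×10⁷ m.
Transfer ellipse a_t = (r₁ + r₂)/2 = 1.374×10⁷ m.
At r₁: circular v_c1 = √(μ/r₁) = 6893 m/s; transfer-periapsis v_p = √[μ(2/r₁ − 1/a_t)] = 8449 m/s.
At r₂: circular v_c2 = √(μ/r₂) = 3967 m/s; transfer-apoapsis v_a = √[μ(2/r₂ − 1/a_t)] = 2798 m/s.
Δv₂ = v_c2 − v_a = 1169 m/s.
= 1.169 km/s.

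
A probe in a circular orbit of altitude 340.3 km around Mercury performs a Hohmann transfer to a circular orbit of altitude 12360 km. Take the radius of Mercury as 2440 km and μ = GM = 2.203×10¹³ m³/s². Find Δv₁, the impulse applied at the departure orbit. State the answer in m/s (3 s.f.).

r₁ = 2440 + 340.3 = 2780.3 km = 2.7803×10⁶ m.
r₂ = 2440 + 12360 = 14800 km = 1.4800×10⁷ m.
Transfer ellipse a_t = (r₁ + r₂)/2 = 8.790×10⁶ m.
At r₁: circular v_c1 = √(μ/r₁) = 2815 m/s; transfer-periherm v_p = √[μ(2/r₁ − 1/a_t)] = 3653 m/s.
Δv₁ = v_p − v_c1 = 837.6 m/s.

Δv ≈ 838 m/s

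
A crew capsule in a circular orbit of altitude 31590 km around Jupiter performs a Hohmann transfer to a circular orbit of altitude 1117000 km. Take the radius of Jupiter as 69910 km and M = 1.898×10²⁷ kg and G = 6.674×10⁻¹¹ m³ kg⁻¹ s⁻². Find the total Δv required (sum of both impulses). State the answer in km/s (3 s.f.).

μ = GM = 6.674×10⁻¹¹ × 1.898×10²⁷ = 1.267×10¹⁷ m³/s².
r₁ = 69910 + 31590 = 101500 km = 1.0150×10⁸ m.
r₂ = 69910 + 1117000 = 1186900 km = 1.1869×10⁹ m.
Transfer ellipse a_t = (r₁ + r₂)/2 = 6.442×10⁸ m.
At r₁: circular v_c1 = √(μ/r₁) = 35330 m/s; transfer-perijove v_p = √[μ(2/r₁ − 1/a_t)] = 47950 m/s.
Δv₁ = v_p − v_c1 = 12620 m/s.
At r₂: circular v_c2 = √(μ/r₂) = 10330 m/s; transfer-apojove v_a = √[μ(2/r₂ − 1/a_t)] = 4101 m/s.
Δv₂ = v_c2 − v_a = 6230 m/s.
Total Δv = Δv₁ + Δv₂ = 18850 m/s = 18.85 km/s.

Δv_total ≈ 18.9 km/s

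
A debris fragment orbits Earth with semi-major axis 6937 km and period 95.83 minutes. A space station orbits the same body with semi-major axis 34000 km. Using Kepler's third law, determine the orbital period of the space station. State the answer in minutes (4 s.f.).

Kepler's third law: T² ∝ a³, so T₂ = T₁ (a₂/a₁)^(3/2).
a₂/a₁ = 4.901, (a₂/a₁)^(3/2) = 10.85.
T₂ = 95.83 × 10.85 = 1040 minutes.

T₂ ≈ 1040 minutes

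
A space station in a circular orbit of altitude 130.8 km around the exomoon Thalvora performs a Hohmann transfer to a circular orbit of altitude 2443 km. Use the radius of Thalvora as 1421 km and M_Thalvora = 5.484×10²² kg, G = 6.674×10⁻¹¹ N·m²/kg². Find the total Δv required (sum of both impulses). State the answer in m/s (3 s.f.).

Δv_total ≈ 535 m/s

μ = GM = 6.674×10⁻¹¹ × 5.484×10²² = 3.660×10¹² m³/s².
r₁ = 1421 + 130.8 = 1551.8 km = 1.5518×10⁶ m.
r₂ = 1421 + 2443 = 3864.0 km = 3.8640×10⁶ m.
Transfer ellipse a_t = (r₁ + r₂)/2 = 2.708×10⁶ m.
At r₁: circular v_c1 = √(μ/r₁) = 1536 m/s; transfer-periapsis v_p = √[μ(2/r₁ − 1/a_t)] = 1835 m/s.
Δv₁ = v_p − v_c1 = 298.8 m/s.
At r₂: circular v_c2 = √(μ/r₂) = 973.2 m/s; transfer-apoapsis v_a = √[μ(2/r₂ − 1/a_t)] = 736.8 m/s.
Δv₂ = v_c2 − v_a = 236.5 m/s.
Total Δv = Δv₁ + Δv₂ = 535.3 m/s.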